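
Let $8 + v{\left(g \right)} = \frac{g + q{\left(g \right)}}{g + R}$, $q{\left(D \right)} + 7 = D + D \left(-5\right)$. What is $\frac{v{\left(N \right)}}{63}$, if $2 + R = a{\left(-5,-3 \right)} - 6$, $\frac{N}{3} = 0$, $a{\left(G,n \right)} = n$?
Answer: $- \frac{9}{77} \approx -0.11688$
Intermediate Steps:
$q{\left(D \right)} = -7 - 4 D$ ($q{\left(D \right)} = -7 + \left(D + D \left(-5\right)\right) = -7 + \left(D - 5 D\right) = -7 - 4 D$)
$N = 0$ ($N = 3 \cdot 0 = 0$)
$R = -11$ ($R = -2 - 9 = -11$)
$v{\left(g \right)} = -8 + \frac{-7 - 3 g}{-11 + g}$ ($v{\left(g \right)} = -8 + \frac{g - \left(7 + 4 g\right)}{g - 11} = -8 + \frac{-7 - 3 g}{-11 + g}$)
$\frac{v{\left(N \right)}}{63} = \frac{\frac{1}{-11 + 0} \left(81 - 0\right)}{63} = \frac{\frac{1}{-11} \left(81 + 0\right)}{63} = \frac{\left(- \frac{1}{11}\right) 81}{63} = \frac{1}{63} \left(- \frac{81}{11}\right) = - \frac{9}{77}$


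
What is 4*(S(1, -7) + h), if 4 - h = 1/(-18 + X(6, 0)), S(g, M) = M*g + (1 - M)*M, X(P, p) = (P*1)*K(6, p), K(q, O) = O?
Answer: -2122/9 ≈ -235.78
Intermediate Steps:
X(P, p) = P*p (X(P, p) = (P*1)*p = P*p)
S(g, M) = M*g + M*(1 - M)
h = 73/18 (h = 4 - 1/(-18 + 6*0) = 4 - 1/(-18 + 0) = 4 - 1/(-18) = 4 - 1*(-1/18) = 4 + 1/18 = 73/18 ≈ 4.0556)
4*(S(1, -7) + h) = 4*(-7*(1 + 1 - 1*(-7)) + 73/18) = 4*(-7*(1 + 1 + 7) + 73/18) = 4*(-7*9 + 73/18) = 4*(-63 + 73/18) = 4*(-1061/18) = -2122/9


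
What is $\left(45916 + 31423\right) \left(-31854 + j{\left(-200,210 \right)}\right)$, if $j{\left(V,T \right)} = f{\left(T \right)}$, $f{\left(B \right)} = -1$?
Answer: $-2463633845$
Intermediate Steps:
$j{\left(V,T \right)} = -1$
$\left(45916 + 31423\right) \left(-31854 + j{\left(-200,210 \right)}\right) = \left(45916 + 31423\right) \left(-31854 - 1\right) = 77339 \left(-31855\right) = -2463633845$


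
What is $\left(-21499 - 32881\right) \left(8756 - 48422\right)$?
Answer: $2157037080$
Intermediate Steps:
$\left(-21499 - 32881\right) \left(8756 - 48422\right) = \left(-54380\right) \left(-39666\right) = 2157037080$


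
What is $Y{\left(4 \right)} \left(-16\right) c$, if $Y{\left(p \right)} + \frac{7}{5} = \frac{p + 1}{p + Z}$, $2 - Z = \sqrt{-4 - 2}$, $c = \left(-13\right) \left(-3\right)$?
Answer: $\frac{14976}{35} - \frac{520 i \sqrt{6}}{7} \approx 427.89 - 181.96 i$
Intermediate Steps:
$c = 39$
$Z = 2 - i \sqrt{6}$ ($Z = 2 - \sqrt{-4 - 2} = 2 - \sqrt{-6} = 2 - i \sqrt{6} \approx 2.0 - 2.4495 i$)
$Y{\left(p \right)} = - \frac{7}{5} + \frac{1 + p}{2 + p - i \sqrt{6}}$ ($Y{\left(p \right)} = - \frac{7}{5} + \frac{p + 1}{p + \left(2 - i \sqrt{6}\right)} = - \frac{7}{5} + \frac{1 + p}{2 + p - i \sqrt{6}}$)
$Y{\left(4 \right)} \left(-16\right) c = \frac{-9 - 8 + 7 i \sqrt{6}}{5 \left(2 + 4 - i \sqrt{6}\right)} \left(-16\right) 39 = \frac{-9 - 8 + 7 i \sqrt{6}}{5 \left(6 - i \sqrt{6}\right)} \left(-16\right) 39 = \frac{-17 + 7 i \sqrt{6}}{5 \left(6 - i \sqrt{6}\right)} \left(-16\right) 39 = - \frac{16 \left(-17 + 7 i \sqrt{6}\right)}{5 \left(6 - i \sqrt{6}\right)} 39 = - \frac{624 \left(-17 + 7 i \sqrt{6}\right)}{5 \left(6 - i \sqrt{6}\right)}$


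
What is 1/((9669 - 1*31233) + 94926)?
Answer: 1/73362 ≈ 1.3631e-5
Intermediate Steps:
1/((9669 - 1*31233) + 94926) = 1/((9669 - 31233) + 94926) = 1/(-21564 + 94926) = 1/73362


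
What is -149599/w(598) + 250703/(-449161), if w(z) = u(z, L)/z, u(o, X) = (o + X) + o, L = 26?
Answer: -1545474621138/21110567 ≈ -73209.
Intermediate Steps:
u(o, X) = X + 2*o (u(o, X) = (X + o) + o = X + 2*o)
w(z) = (26 + 2*z)/z
-149599/w(598) + 250703/(-449161) = -149599/(2 + 26/598) + 250703/(-449161) = -149599/(2 + 26*(1/598)) + 250703*(-1/449161) = -149599/(2 + 1/23) - 250703/449161 = -149599/47/23 - 250703/449161 = -149599*23/47 - 250703/449161 = -3440777/47 - 250703/449161 = -1545474621138/21110567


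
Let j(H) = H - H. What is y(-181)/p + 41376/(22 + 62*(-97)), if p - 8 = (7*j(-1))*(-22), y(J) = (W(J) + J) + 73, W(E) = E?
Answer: -257837/5992 ≈ -43.030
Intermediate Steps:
j(H) = 0
y(J) = 73 + 2*J (y(J) = (J + J) + 73 = 2*J + 73 = 73 + 2*J)
p = 8 (p = 8 + (7*0)*(-22) = 8 + 0*(-22) = 8 + 0 = 8)
y(-181)/p + 41376/(22 + 62*(-97)) = (73 + 2*(-181))/8 + 41376/(22 + 62*(-97)) = (73 - 362)*(1/8) + 41376/(22 - 6014) = -289*1/8 + 41376/(-5992) = -289/8 + 41376*(-1/5992) = -289/8 - 5172/749 = -257837/5992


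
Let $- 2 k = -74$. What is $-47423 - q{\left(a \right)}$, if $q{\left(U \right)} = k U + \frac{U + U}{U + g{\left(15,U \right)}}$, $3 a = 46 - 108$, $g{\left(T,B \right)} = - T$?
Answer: $- \frac{14977697}{321} \approx -46660.0$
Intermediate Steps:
$a = - \frac{62}{3}$ ($a = \frac{46 - 108}{3} = \frac{1}{3} \left(-62\right) = - \frac{62}{3} \approx -20.667$)
$k = 37$ ($k = \left(- \frac{1}{2}\right) \left(-74\right) = 37$)
$q{\left(U \right)} = 37 U + \frac{2 U}{-15 + U}$ ($q{\left(U \right)} = 37 U + \frac{U + U}{U - 15} = 37 U + \frac{2 U}{U - 15} = 37 U + \frac{2 U}{-15 + U}$)
$-47423 - q{\left(a \right)} = -47423 - - \frac{62 \left(-553 + 37 \left(- \frac{62}{3}\right)\right)}{3 \left(-15 - \frac{62}{3}\right)} = -47423 - - \frac{62 \left(-553 - \frac{2294}{3}\right)}{3 \left(- \frac{107}{3}\right)} = -47423 - \left(- \frac{62}{3}\right) \left(- \frac{3}{107}\right) \left(- \frac{3953}{3}\right) = -47423 - - \frac{245086}{321} = -47423 + \frac{245086}{321} = - \frac{14977697}{321}$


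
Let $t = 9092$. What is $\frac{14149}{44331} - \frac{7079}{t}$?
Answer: $- \frac{185176441}{403057452} \approx -0.45943$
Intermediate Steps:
$\frac{14149}{44331} - \frac{7079}{t} = \frac{14149}{44331} - \frac{7079}{9092} = - \frac{185176441}{403057452}$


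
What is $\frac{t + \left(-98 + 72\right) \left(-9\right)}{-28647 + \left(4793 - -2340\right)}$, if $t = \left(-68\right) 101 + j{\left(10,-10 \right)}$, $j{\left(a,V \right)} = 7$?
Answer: $\frac{6627}{21514} \approx 0.30803$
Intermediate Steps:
$t = -6861$ ($t = \left(-68\right) 101 + 7 = -6868 + 7 = -6861$)
$\frac{t + \left(-98 + 72\right) \left(-9\right)}{-28647 + \left(4793 - -2340\right)} = \frac{-6861 + \left(-98 + 72\right) \left(-9\right)}{-28647 + \left(4793 - -2340\right)} = \frac{-6861 - -234}{-28647 + \left(4793 + 2340\right)} = \frac{-6861 + 234}{-28647 + 7133} = - \frac{6627}{-21514} = \left(-6627\right) \left(- \frac{1}{21514}\right) = \frac{6627}{21514}$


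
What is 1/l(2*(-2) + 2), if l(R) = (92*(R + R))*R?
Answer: 1/736 ≈ 0.0013587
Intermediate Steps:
l(R) = 184*R² (l(R) = (92*(2*R))*R = (184*R)*R = 184*R²)
1/l(2*(-2) + 2) = 1/(184*(2*(-2) + 2)²) = 1/(184*(-4 + 2)²) = 1/(184*(-2)²) = 1/(184*4) = 1/736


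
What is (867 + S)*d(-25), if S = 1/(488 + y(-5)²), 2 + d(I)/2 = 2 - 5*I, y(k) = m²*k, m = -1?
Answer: 111193000/513 ≈ 2.1675e+5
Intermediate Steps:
y(k) = k (y(k) = (-1)²*k = 1*k = k)
d(I) = -10*I (d(I) = -4 + 2*(2 - 5*I) = -4 + (4 - 10*I) = -10*I)
S = 1/513 (S = 1/(488 + (-5)²) = 1/(488 + 25) = 1/513 ≈ 0.0019493)
(867 + S)*d(-25) = (867 + 1/513)*(-10*(-25)) = (444772/513)*250 = 111193000/513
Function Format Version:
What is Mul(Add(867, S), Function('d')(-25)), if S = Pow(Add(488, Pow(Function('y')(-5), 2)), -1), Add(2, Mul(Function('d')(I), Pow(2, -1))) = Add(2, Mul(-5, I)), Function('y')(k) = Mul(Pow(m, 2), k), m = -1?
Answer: Rational(111193000, 513) ≈ 2.1675e+5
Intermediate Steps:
Function('y')(k) = k (Function('y')(k) = Mul(Pow(-1, 2), k) = Mul(1, k) = k)
Function('d')(I) = Mul(-10, I) (Function('d')(I) = Add(-4, Mul(2, Add(2, Mul(-5, I)))) = Add(-4, Add(4, Mul(-10, I))) = Mul(-10, I))
S = Rational(1, 513) (S = Pow(Add(488, Pow(-5, 2)), -1) = Pow(Add(488, 25), -1) = Pow(513, -1) = Rational(1, 513) ≈ 0.0019493)
Mul(Add(867, S), Function('d')(-25)) = Mul(Add(867, Rational(1, 513)), Mul(-10, -25)) = Mul(Rational(444772, 513), 250) = Rational(111193000, 513)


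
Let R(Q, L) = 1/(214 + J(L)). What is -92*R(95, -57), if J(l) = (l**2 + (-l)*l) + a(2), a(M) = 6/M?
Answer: -92/217 ≈ -0.42396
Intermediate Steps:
J(l) = 3 (J(l) = (l**2 + (-l)*l) + 6/2 = (l**2 - l**2) + 6*(1/2) = 0 + 3 = 3)
R(Q, L) = 1/217 (R(Q, L) = 1/(214 + 3) = 1/217)
-92*R(95, -57) = -92*1/217 = -92/217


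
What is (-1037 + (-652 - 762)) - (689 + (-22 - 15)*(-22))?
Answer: -3954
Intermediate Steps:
(-1037 + (-652 - 762)) - (689 + (-22 - 15)*(-22)) = (-1037 - 1414) - (689 - 37*(-22)) = -2451 - (689 + 814) = -2451 - 1*1503 = -2451 - 1503 = -3954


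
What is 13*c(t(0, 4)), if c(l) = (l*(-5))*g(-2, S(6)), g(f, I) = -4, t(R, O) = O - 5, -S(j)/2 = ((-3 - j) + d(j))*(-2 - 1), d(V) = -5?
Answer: -260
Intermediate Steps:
S(j) = -48 - 6*j (S(j) = -2*((-3 - j) - 5)*(-2 - 1) = -2*(-8 - j)*(-3) = -2*(24 + 3*j) = -48 - 6*j)
t(R, O) = -5 + O
c(l) = 20*l (c(l) = (l*(-5))*(-4) = -5*l*(-4) = 20*l)
13*c(t(0, 4)) = 13*(20*(-5 + 4)) = 13*(20*(-1)) = 13*(-20) = -260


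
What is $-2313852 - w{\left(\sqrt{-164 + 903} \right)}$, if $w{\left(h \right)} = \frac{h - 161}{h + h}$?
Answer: $- \frac{4627705}{2} + \frac{161 \sqrt{739}}{1478} \approx -2.3138 \cdot 10^{6}$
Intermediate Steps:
$w{\left(h \right)} = \frac{-161 + h}{2 h}$
$-2313852 - w{\left(\sqrt{-164 + 903} \right)} = -2313852 - \frac{-161 + \sqrt{-164 + 903}}{2 \sqrt{-164 + 903}} = -2313852 - \frac{-161 + \sqrt{739}}{2 \sqrt{739}} = -2313852 - \frac{\frac{\sqrt{739}}{739} \left(-161 + \sqrt{739}\right)}{2} = -2313852 - \frac{\sqrt{739} \left(-161 + \sqrt{739}\right)}{1478}$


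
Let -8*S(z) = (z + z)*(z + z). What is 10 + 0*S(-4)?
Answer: 10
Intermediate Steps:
S(z) = -z²/2 (S(z) = -(z + z)*(z + z)/8 = -2*z*2*z/8 = -z²/2)
10 + 0*S(-4) = 10 + 0*(-½*(-4)²) = 10 + 0*(-½*16) = 10 + 0*(-8) = 10 + 0 = 10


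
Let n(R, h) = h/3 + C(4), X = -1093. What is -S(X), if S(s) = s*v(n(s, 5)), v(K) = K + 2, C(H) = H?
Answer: 25139/3 ≈ 8379.7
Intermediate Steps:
n(R, h) = 4 + h/3 (n(R, h) = h/3 + 4 = 4 + h/3)
v(K) = 2 + K
S(s) = 23*s/3 (S(s) = s*(2 + (4 + (1/3)*5)) = s*(2 + (4 + 5/3)) = s*(2 + 17/3) = s*(23/3) = 23*s/3)
-S(X) = -23*(-1093)/3 = -1*(-25139/3) = 25139/3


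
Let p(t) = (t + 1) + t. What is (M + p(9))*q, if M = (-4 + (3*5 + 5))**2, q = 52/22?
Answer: 650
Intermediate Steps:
p(t) = 1 + 2*t (p(t) = (1 + t) + t = 1 + 2*t)
q = 26/11 (q = 52*(1/22) = 26/11 ≈ 2.3636)
M = 256 (M = (-4 + (15 + 5))**2 = (-4 + 20)**2 = 16**2 = 256)
(M + p(9))*q = (256 + (1 + 2*9))*(26/11) = (256 + (1 + 18))*(26/11) = (256 + 19)*(26/11) = 275*(26/11) = 650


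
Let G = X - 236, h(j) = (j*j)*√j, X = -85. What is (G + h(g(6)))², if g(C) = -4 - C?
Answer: 3041 - 64200*I*√10 ≈ 3041.0 - 2.0302e+5*I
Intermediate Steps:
h(j) = j^(5/2) (h(j) = j²*√j = j^(5/2))
G = -321 (G = -85 - 236 = -321)
(G + h(g(6)))² = (-321 + (-4 - 1*6)^(5/2))² = (-321 + (-4 - 6)^(5/2))² = (-321 + (-10)^(5/2))² = (-321 + 100*I*√10)²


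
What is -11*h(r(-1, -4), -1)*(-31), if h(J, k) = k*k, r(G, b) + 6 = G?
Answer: 341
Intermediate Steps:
r(G, b) = -6 + G
h(J, k) = k²
-11*h(r(-1, -4), -1)*(-31) = -11*(-1)²*(-31) = -11*1*(-31) = -11*(-31) = 341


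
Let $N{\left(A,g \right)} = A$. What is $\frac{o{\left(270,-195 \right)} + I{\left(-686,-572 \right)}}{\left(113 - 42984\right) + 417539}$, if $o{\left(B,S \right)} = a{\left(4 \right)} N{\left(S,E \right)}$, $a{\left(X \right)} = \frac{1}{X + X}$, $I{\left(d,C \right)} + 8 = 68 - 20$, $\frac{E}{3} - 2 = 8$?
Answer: $\frac{125}{2997344} \approx 4.1704 \cdot 10^{-5}$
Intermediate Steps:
$E = 30$ ($E = 6 + 3 \cdot 8 = 6 + 24 = 30$)
$I{\left(d,C \right)} = 40$ ($I{\left(d,C \right)} = -8 + \left(68 - 20\right) = -8 + 48 = 40$)
$a{\left(X \right)} = \frac{1}{2 X}$
$o{\left(B,S \right)} = \frac{S}{8}$ ($o{\left(B,S \right)} = \frac{1}{2 \cdot 4} S = \frac{1}{2} \cdot \frac{1}{4} S = \frac{S}{8}$)
$\frac{o{\left(270,-195 \right)} + I{\left(-686,-572 \right)}}{\left(113 - 42984\right) + 417539} = \frac{\frac{1}{8} \left(-195\right) + 40}{\left(113 - 42984\right) + 417539} = \frac{- \frac{195}{8} + 40}{\left(113 - 42984\right) + 417539} = \frac{125}{8 \left(-42871 + 417539\right)} = \frac{125}{8 \cdot 374668} = \frac{125}{8} \cdot \frac{1}{374668} = \frac{125}{2997344}$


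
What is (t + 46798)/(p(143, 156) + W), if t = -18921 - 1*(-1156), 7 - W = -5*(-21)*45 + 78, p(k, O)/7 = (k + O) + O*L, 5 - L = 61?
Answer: -29033/63855 ≈ -0.45467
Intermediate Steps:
L = -56 (L = 5 - 1*61 = 5 - 61 = -56)
p(k, O) = -385*O + 7*k (p(k, O) = 7*((k + O) + O*(-56)) = 7*((O + k) - 56*O) = 7*(k - 55*O) = -385*O + 7*k)
W = -4796 (W = 7 - (-5*(-21)*45 + 78) = 7 - (105*45 + 78) = 7 - (4725 + 78) = 7 - 1*4803 = 7 - 4803 = -4796)
t = -17765 (t = -18921 + 1156 = -17765)
(t + 46798)/(p(143, 156) + W) = (-17765 + 46798)/((-385*156 + 7*143) - 4796) = 29033/((-60060 + 1001) - 4796) = 29033/(-59059 - 4796) = 29033/(-63855) = 29033*(-1/63855) = -29033/63855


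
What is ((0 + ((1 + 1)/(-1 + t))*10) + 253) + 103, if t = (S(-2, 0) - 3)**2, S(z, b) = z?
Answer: 2141/6 ≈ 356.83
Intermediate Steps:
t = 25 (t = (-2 - 3)**2 = (-5)**2 = 25)
((0 + ((1 + 1)/(-1 + t))*10) + 253) + 103 = ((0 + ((1 + 1)/(-1 + 25))*10) + 253) + 103 = ((0 + (2/24)*10) + 253) + 103 = ((0 + (2*(1/24))*10) + 253) + 103 = ((0 + (1/12)*10) + 253) + 103 = ((0 + 5/6) + 253) + 103 = (5/6 + 253) + 103 = 1523/6 + 103 = 2141/6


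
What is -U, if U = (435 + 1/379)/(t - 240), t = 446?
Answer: -82433/39037 ≈ -2.1117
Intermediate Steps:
U = 82433/39037 (U = (435 + 1/379)/(446 - 240) = (435 + 1/379)/206 = (164866/379)*(1/206) = 82433/39037 ≈ 2.1117)
-U = -1*82433/39037 = -82433/39037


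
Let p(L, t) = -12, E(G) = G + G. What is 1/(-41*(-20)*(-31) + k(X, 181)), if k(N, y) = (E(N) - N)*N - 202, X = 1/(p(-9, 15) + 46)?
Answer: -1156/29619031 ≈ -3.9029e-5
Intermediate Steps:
E(G) = 2*G
X = 1/34 (X = 1/(-12 + 46) = 1/34 ≈ 0.029412)
k(N, y) = -202 + N² (k(N, y) = (2*N - N)*N - 202 = N*N - 202 = N² - 202 = -202 + N²)
1/(-41*(-20)*(-31) + k(X, 181)) = 1/(-41*(-20)*(-31) + (-202 + (1/34)²)) = 1/(820*(-31) + (-202 + 1/1156)) = 1/(-25420 - 233511/1156) = 1/(-29619031/1156) = -1156/29619031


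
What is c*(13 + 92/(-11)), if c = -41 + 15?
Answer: -1326/11 ≈ -120.55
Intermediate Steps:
c = -26
c*(13 + 92/(-11)) = -26*(13 + 92/(-11)) = -26*(13 + 92*(-1/11)) = -26*(13 - 92/11) = -26*51/11 = -1326/11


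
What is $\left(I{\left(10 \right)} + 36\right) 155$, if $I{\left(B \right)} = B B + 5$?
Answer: $21855$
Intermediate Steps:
$I{\left(B \right)} = 5 + B^{2}$ ($I{\left(B \right)} = B^{2} + 5 = 5 + B^{2}$)
$\left(I{\left(10 \right)} + 36\right) 155 = \left(\left(5 + 10^{2}\right) + 36\right) 155 = \left(\left(5 + 100\right) + 36\right) 155 = \left(105 + 36\right) 155 = 141 \cdot 155 = 21855$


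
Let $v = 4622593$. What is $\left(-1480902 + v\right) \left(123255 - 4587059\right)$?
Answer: $-14023892852564$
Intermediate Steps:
$\left(-1480902 + v\right) \left(123255 - 4587059\right) = \left(-1480902 + 4622593\right) \left(123255 - 4587059\right) = 3141691 \left(-4463804\right) = -14023892852564$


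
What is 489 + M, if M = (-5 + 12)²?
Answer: 538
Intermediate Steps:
M = 49 (M = 7² = 49)
489 + M = 489 + 49 = 538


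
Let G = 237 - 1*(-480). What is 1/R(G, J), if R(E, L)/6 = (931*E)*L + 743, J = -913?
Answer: -1/3656708448 ≈ -2.7347e-10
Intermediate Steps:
G = 717 (G = 237 + 480 = 717)
R(E, L) = 4458 + 5586*E*L (R(E, L) = 6*((931*E)*L + 743) = 6*(931*E*L + 743) = 6*(743 + 931*E*L) = 4458 + 5586*E*L)
1/R(G, J) = 1/(4458 + 5586*717*(-913)) = 1/(4458 - 3656712906) = 1/(-3656708448) = -1/3656708448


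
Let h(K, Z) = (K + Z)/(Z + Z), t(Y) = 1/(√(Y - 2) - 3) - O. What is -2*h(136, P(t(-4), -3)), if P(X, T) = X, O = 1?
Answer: 1213/11 - 68*I*√6/11 ≈ 110.27 - 15.142*I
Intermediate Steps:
t(Y) = -1 + 1/(-3 + √(-2 + Y)) (t(Y) = 1/(√(Y - 2) - 3) - 1*1 = 1/(√(-2 + Y) - 3) - 1 = 1/(-3 + √(-2 + Y)) - 1 = -1 + 1/(-3 + √(-2 + Y)))
h(K, Z) = (K + Z)/(2*Z) (h(K, Z) = (K + Z)/((2*Z)) = (K + Z)*(1/(2*Z)) = (K + Z)/(2*Z))
-2*h(136, P(t(-4), -3)) = -(136 + (4 - √(-2 - 4))/(-3 + √(-2 - 4)))/((4 - √(-2 - 4))/(-3 + √(-2 - 4))) = -(136 + (4 - √(-6))/(-3 + √(-6)))/((4 - √(-6))/(-3 + √(-6))) = -(136 + (4 - I*√6)/(-3 + I*√6))/((4 - I*√6)/(-3 + I*√6)) = -(-3 + I*√6)/(4 - I*√6)*(136 + (4 - I*√6)/(-3 + I*√6)) = -(-3 + I*√6)*(136 + (4 - I*√6)/(-3 + I*√6))/(4 - I*√6)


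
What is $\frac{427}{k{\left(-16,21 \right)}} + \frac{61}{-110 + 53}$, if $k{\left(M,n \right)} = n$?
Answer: $\frac{366}{19} \approx 19.263$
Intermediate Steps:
$\frac{427}{k{\left(-16,21 \right)}} + \frac{61}{-110 + 53} = \frac{427}{21} + \frac{61}{-110 + 53} = 427 \cdot \frac{1}{21} + \frac{61}{-57} = \frac{61}{3} + 61 \left(- \frac{1}{57}\right) = \frac{61}{3} - \frac{61}{57} = \frac{366}{19}$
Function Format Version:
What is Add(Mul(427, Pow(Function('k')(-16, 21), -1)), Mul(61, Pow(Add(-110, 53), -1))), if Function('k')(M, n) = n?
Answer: Rational(366, 19) ≈ 19.263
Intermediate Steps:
Add(Mul(427, Pow(Function('k')(-16, 21), -1)), Mul(61, Pow(Add(-110, 53), -1))) = Add(Mul(427, Pow(21, -1)), Mul(61, Pow(Add(-110, 53), -1))) = Add(Mul(427, Rational(1, 21)), Mul(61, Pow(-57, -1))) = Add(Rational(61, 3), Mul(61, Rational(-1, 57))) = Add(Rational(61, 3), Rational(-61, 57)) = Rational(366, 19)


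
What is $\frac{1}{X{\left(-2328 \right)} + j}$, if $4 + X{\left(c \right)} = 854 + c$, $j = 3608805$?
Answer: $\frac{1}{3607327} \approx 2.7721 \cdot 10^{-7}$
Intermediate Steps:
$X{\left(c \right)} = 850 + c$ ($X{\left(c \right)} = -4 + \left(854 + c\right) = 850 + c$)
$\frac{1}{X{\left(-2328 \right)} + j} = \frac{1}{\left(850 - 2328\right) + 3608805} = \frac{1}{-1478 + 3608805} = \frac{1}{3607327}$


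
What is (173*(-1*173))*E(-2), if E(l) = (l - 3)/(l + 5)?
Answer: 149645/3 ≈ 49882.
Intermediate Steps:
E(l) = (-3 + l)/(5 + l)
(173*(-1*173))*E(-2) = (173*(-1*173))*((-3 - 2)/(5 - 2)) = (173*(-173))*(-5/3) = -29929*(-5)/3 = -29929*(-5/3) = 149645/3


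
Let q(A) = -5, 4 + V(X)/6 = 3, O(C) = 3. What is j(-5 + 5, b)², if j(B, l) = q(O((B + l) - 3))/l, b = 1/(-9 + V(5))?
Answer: 5625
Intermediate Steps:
V(X) = -6 (V(X) = -24 + 6*3 = -24 + 18 = -6)
b = -1/15 (b = 1/(-9 - 6) = 1/(-15) = -1/15 ≈ -0.066667)
j(B, l) = -5/l
j(-5 + 5, b)² = (-5/(-1/15))² = (-5*(-15))² = 75² = 5625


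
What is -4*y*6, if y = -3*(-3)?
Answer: -216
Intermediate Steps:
y = 9
-4*y*6 = -4*9*6 = -36*6 = -216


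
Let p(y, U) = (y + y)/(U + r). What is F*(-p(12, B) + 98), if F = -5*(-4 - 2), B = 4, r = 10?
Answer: 20220/7 ≈ 2888.6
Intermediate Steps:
p(y, U) = 2*y/(10 + U) (p(y, U) = (y + y)/(U + 10) = (2*y)/(10 + U) = 2*y/(10 + U))
F = 30 (F = -5*(-6) = 30)
F*(-p(12, B) + 98) = 30*(-2*12/(10 + 4) + 98) = 30*(-2*12/14 + 98) = 30*(-1*12/7 + 98) = 30*(-12/7 + 98) = 30*(674/7) = 20220/7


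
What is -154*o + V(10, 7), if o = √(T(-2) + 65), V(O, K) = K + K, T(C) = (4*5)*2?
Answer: 14 - 154*√105 ≈ -1564.0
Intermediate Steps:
T(C) = 40 (T(C) = 20*2 = 40)
V(O, K) = 2*K
o = √105 (o = √(40 + 65) = √105 ≈ 10.247)
-154*o + V(10, 7) = -154*√105 + 2*7 = -154*√105 + 14 = 14 - 154*√105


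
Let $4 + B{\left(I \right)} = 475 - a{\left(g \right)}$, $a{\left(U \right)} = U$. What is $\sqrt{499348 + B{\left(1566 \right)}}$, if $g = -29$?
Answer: $2 \sqrt{124962} \approx 707.0$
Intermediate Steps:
$B{\left(I \right)} = 500$ ($B{\left(I \right)} = -4 + \left(475 - -29\right) = -4 + \left(475 + 29\right) = -4 + 504 = 500$)
$\sqrt{499348 + B{\left(1566 \right)}} = \sqrt{499348 + 500} = \sqrt{499848} = 2 \sqrt{124962}$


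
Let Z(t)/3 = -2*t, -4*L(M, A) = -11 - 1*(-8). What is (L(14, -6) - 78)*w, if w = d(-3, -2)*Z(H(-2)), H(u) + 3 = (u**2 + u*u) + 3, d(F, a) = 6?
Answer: 22248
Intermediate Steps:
L(M, A) = 3/4 (L(M, A) = -(-11 - 1*(-8))/4 = -(-11 + 8)/4 = -1/4*(-3) = 3/4)
H(u) = 2*u**2 (H(u) = -3 + ((u**2 + u*u) + 3) = -3 + ((u**2 + u**2) + 3) = -3 + (2*u**2 + 3) = -3 + (3 + 2*u**2) = 2*u**2)
Z(t) = -6*t (Z(t) = 3*(-2*t) = -6*t)
w = -288 (w = 6*(-12*(-2)**2) = 6*(-12*4) = 6*(-6*8) = 6*(-48) = -288)
(L(14, -6) - 78)*w = (3/4 - 78)*(-288) = -309/4*(-288) = 22248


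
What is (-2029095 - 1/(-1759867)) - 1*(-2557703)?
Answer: 930279775137/1759867 ≈ 5.2861e+5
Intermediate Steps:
(-2029095 - 1/(-1759867)) - 1*(-2557703) = (-2029095 - 1*(-1/1759867)) + 2557703 = (-2029095 + 1/1759867) + 2557703 = -3570937330364/1759867 + 2557703 = 930279775137/1759867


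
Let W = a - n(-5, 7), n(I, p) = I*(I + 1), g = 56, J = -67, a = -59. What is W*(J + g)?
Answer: 869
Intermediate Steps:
n(I, p) = I*(1 + I)
W = -79 (W = -59 - (-5)*(1 - 5) = -59 - (-5)*(-4) = -59 - 1*20 = -59 - 20 = -79)
W*(J + g) = -79*(-67 + 56) = -79*(-11) = 869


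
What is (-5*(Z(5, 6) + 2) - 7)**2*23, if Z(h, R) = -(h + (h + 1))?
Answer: 33212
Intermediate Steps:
Z(h, R) = -1 - 2*h (Z(h, R) = -(h + (1 + h)) = -(1 + 2*h) = -1 - 2*h)
(-5*(Z(5, 6) + 2) - 7)**2*23 = (-5*((-1 - 2*5) + 2) - 7)**2*23 = (-5*((-1 - 10) + 2) - 7)**2*23 = (-5*(-11 + 2) - 7)**2*23 = (-5*(-9) - 7)**2*23 = (45 - 7)**2*23 = 38**2*23 = 1444*23 = 33212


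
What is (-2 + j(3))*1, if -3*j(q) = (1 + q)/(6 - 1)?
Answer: -34/15 ≈ -2.2667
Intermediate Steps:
j(q) = -1/15 - q/15 (j(q) = -(1 + q)/(3*(6 - 1)) = -(1 + q)/(3*5) = -(⅕ + q/5)/3 = -1/15 - q/15)
(-2 + j(3))*1 = (-2 + (-1/15 - 1/15*3))*1 = (-2 + (-1/15 - ⅕))*1 = (-2 - 4/15)*1 = -34/15*1 = -34/15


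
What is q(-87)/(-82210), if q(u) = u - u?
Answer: 0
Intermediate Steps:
q(u) = 0
q(-87)/(-82210) = 0/(-82210) = 0*(-1/82210) = 0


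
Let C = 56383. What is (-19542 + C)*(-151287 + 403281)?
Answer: 9283710954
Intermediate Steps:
(-19542 + C)*(-151287 + 403281) = (-19542 + 56383)*(-151287 + 403281) = 36841*251994 = 9283710954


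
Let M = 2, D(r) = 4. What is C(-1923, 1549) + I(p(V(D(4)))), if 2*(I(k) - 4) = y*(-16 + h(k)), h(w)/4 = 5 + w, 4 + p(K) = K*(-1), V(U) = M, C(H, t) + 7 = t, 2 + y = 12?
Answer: 1446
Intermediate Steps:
y = 10 (y = -2 + 12 = 10)
C(H, t) = -7 + t
V(U) = 2
p(K) = -4 - K (p(K) = -4 + K*(-1) = -4 - K)
h(w) = 20 + 4*w (h(w) = 4*(5 + w) = 20 + 4*w)
I(k) = 24 + 20*k (I(k) = 4 + (10*(-16 + (20 + 4*k)))/2 = 4 + (10*(4 + 4*k))/2 = 4 + (40 + 40*k)/2 = 4 + (20 + 20*k) = 24 + 20*k)
C(-1923, 1549) + I(p(V(D(4)))) = (-7 + 1549) + (24 + 20*(-4 - 1*2)) = 1542 + (24 + 20*(-4 - 2)) = 1542 + (24 + 20*(-6)) = 1542 + (24 - 120) = 1542 - 96 = 1446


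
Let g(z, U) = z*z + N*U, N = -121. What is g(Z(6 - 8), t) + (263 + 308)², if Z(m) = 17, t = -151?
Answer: 344601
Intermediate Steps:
g(z, U) = z² - 121*U (g(z, U) = z*z - 121*U = z² - 121*U)
g(Z(6 - 8), t) + (263 + 308)² = (17² - 121*(-151)) + (263 + 308)² = (289 + 18271) + 571² = 18560 + 326041 = 344601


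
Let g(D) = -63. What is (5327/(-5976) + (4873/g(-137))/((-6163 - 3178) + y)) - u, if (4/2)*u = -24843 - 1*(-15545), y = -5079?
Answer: 233651950571/50268120 ≈ 4648.1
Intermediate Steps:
u = -4649 (u = (-24843 - 1*(-15545))/2 = (-24843 + 15545)/2 = (½)*(-9298) = -4649)
(5327/(-5976) + (4873/g(-137))/((-6163 - 3178) + y)) - u = (5327/(-5976) + (4873/(-63))/((-6163 - 3178) - 5079)) - 1*(-4649) = (5327*(-1/5976) + (4873*(-1/63))/(-9341 - 5079)) + 4649 = (-5327/5976 - 4873/63/(-14420)) + 4649 = (-5327/5976 - 4873/63*(-1/14420)) + 4649 = (-5327/5976 + 4873/908460) + 4649 = -44539309/50268120 + 4649 = 233651950571/50268120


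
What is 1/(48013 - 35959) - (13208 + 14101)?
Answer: -329182685/12054 ≈ -27309.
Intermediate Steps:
1/(48013 - 35959) - (13208 + 14101) = 1/12054 - 1*27309 = 1/12054 - 27309 = -329182685/12054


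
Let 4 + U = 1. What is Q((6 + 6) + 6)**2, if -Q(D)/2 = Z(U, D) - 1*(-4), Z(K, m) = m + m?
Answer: 6400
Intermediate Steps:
U = -3 (U = -4 + 1 = -3)
Z(K, m) = 2*m
Q(D) = -8 - 4*D (Q(D) = -2*(2*D - 1*(-4)) = -2*(2*D + 4) = -2*(4 + 2*D) = -8 - 4*D)
Q((6 + 6) + 6)**2 = (-8 - 4*((6 + 6) + 6))**2 = (-8 - 4*(12 + 6))**2 = (-8 - 4*18)**2 = (-8 - 72)**2 = (-80)**2 = 6400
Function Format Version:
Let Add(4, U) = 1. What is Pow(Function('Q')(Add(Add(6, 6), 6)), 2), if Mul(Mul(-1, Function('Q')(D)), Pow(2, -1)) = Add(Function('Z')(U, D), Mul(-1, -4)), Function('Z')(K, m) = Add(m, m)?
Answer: 6400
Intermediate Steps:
U = -3 (U = Add(-4, 1) = -3)
Function('Z')(K, m) = Mul(2, m)
Function('Q')(D) = Add(-8, Mul(-4, D)) (Function('Q')(D) = Mul(-2, Add(Mul(2, D), Mul(-1, -4))) = Mul(-2, Add(Mul(2, D), 4)) = Mul(-2, Add(4, Mul(2, D))) = Add(-8, Mul(-4, D)))
Pow(Function('Q')(Add(Add(6, 6), 6)), 2) = Pow(Add(-8, Mul(-4, Add(Add(6, 6), 6))), 2) = Pow(Add(-8, Mul(-4, Add(12, 6))), 2) = Pow(Add(-8, Mul(-4, 18)), 2) = Pow(Add(-8, -72), 2) = Pow(-80, 2) = 6400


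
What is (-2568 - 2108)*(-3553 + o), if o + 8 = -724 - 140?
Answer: 20691300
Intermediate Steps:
o = -872 (o = -8 + (-724 - 140) = -8 - 864 = -872)
(-2568 - 2108)*(-3553 + o) = (-2568 - 2108)*(-3553 - 872) = -4676*(-4425) = 20691300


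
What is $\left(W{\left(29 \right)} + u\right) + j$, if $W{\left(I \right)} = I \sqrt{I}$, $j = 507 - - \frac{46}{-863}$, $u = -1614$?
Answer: $- \frac{955387}{863} + 29 \sqrt{29} \approx -950.88$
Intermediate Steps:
$j = \frac{437495}{863}$ ($j = 507 - \left(-46\right) \left(- \frac{1}{863}\right) = 507 - \frac{46}{863} = \frac{437495}{863} \approx 506.95$)
$W{\left(I \right)} = I^{\frac{3}{2}}$
$\left(W{\left(29 \right)} + u\right) + j = \left(29^{\frac{3}{2}} - 1614\right) + \frac{437495}{863} = \left(29 \sqrt{29} - 1614\right) + \frac{437495}{863} = \left(-1614 + 29 \sqrt{29}\right) + \frac{437495}{863} = - \frac{955387}{863} + 29 \sqrt{29}$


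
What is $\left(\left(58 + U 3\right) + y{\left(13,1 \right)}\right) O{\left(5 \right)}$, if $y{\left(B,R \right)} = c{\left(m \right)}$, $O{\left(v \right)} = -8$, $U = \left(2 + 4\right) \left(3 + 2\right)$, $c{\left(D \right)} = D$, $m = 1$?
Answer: $-1192$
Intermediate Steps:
$U = 30$ ($U = 6 \cdot 5 = 30$)
$y{\left(B,R \right)} = 1$
$\left(\left(58 + U 3\right) + y{\left(13,1 \right)}\right) O{\left(5 \right)} = \left(\left(58 + 30 \cdot 3\right) + 1\right) \left(-8\right) = \left(\left(58 + 90\right) + 1\right) \left(-8\right) = \left(148 + 1\right) \left(-8\right) = 149 \left(-8\right) = -1192$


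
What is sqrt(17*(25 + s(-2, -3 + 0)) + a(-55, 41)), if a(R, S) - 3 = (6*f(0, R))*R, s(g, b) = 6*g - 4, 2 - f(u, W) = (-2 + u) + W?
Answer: 3*I*sqrt(2146) ≈ 138.97*I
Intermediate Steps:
f(u, W) = 4 - W - u (f(u, W) = 2 - ((-2 + u) + W) = 2 - (-2 + W + u) = 2 + (2 - W - u) = 4 - W - u)
s(g, b) = -4 + 6*g
a(R, S) = 3 + R*(24 - 6*R) (a(R, S) = 3 + (6*(4 - R - 1*0))*R = 3 + (6*(4 - R + 0))*R = 3 + (6*(4 - R))*R = 3 + (24 - 6*R)*R = 3 + R*(24 - 6*R))
sqrt(17*(25 + s(-2, -3 + 0)) + a(-55, 41)) = sqrt(17*(25 + (-4 + 6*(-2))) + (3 - 6*(-55)*(-4 - 55))) = sqrt(17*(25 + (-4 - 12)) + (3 - 6*(-55)*(-59))) = sqrt(17*(25 - 16) + (3 - 19470)) = sqrt(17*9 - 19467) = sqrt(153 - 19467) = sqrt(-19314) = 3*I*sqrt(2146)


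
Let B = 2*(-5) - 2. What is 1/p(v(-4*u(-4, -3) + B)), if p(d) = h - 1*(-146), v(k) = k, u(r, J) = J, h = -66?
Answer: 1/80 ≈ 0.012500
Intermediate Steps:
B = -12 (B = -10 - 2 = -12)
p(d) = 80 (p(d) = -66 - 1*(-146) = -66 + 146 = 80)
1/p(v(-4*u(-4, -3) + B)) = 1/80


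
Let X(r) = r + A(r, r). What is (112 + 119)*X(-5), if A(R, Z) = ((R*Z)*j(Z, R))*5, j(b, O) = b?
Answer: -145530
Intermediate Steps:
A(R, Z) = 5*R*Z² (A(R, Z) = ((R*Z)*Z)*5 = (R*Z²)*5 = 5*R*Z²)
X(r) = r + 5*r³ (X(r) = r + 5*r*r² = r + 5*r³)
(112 + 119)*X(-5) = (112 + 119)*(-5 + 5*(-5)³) = 231*(-5 + 5*(-125)) = 231*(-5 - 625) = 231*(-630) = -145530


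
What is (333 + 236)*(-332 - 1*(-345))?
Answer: 7397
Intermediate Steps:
(333 + 236)*(-332 - 1*(-345)) = 569*(-332 + 345) = 569*13 = 7397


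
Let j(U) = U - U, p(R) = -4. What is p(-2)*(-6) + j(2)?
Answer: 24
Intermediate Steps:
j(U) = 0
p(-2)*(-6) + j(2) = -4*(-6) + 0 = 24 + 0 = 24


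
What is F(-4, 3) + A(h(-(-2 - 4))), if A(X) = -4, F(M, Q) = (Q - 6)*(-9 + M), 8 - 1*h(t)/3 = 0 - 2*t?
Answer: 35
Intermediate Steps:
h(t) = 24 + 6*t (h(t) = 24 - 3*(0 - 2*t) = 24 - (-6)*t = 24 + 6*t)
F(M, Q) = (-9 + M)*(-6 + Q) (F(M, Q) = (-6 + Q)*(-9 + M) = (-9 + M)*(-6 + Q))
F(-4, 3) + A(h(-(-2 - 4))) = (54 - 9*3 - 6*(-4) - 4*3) - 4 = (54 - 27 + 24 - 12) - 4 = 39 - 4 = 35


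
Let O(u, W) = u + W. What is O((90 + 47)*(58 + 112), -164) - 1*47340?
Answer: -24214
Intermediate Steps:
O(u, W) = W + u
O((90 + 47)*(58 + 112), -164) - 1*47340 = (-164 + (90 + 47)*(58 + 112)) - 1*47340 = (-164 + 137*170) - 47340 = (-164 + 23290) - 47340 = 23126 - 47340 = -24214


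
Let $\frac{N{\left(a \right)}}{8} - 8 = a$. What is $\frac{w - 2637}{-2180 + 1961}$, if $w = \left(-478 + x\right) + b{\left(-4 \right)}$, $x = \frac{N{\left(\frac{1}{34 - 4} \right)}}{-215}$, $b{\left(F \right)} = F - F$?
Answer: $\frac{10046839}{706275} \approx 14.225$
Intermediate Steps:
$b{\left(F \right)} = 0$
$N{\left(a \right)} = 64 + 8 a$
$x = - \frac{964}{3225}$ ($x = \frac{64 + \frac{8}{34 - 4}}{-215} = \left(64 + \frac{8}{30}\right) \left(- \frac{1}{215}\right) = \left(64 + 8 \cdot \frac{1}{30}\right) \left(- \frac{1}{215}\right) = \left(64 + \frac{4}{15}\right) \left(- \frac{1}{215}\right) = \frac{964}{15} \left(- \frac{1}{215}\right) = - \frac{964}{3225} \approx -0.29891$)
$w = - \frac{1542514}{3225}$ ($w = \left(-478 - \frac{964}{3225}\right) + 0 = - \frac{1542514}{3225} + 0 = - \frac{1542514}{3225} \approx -478.3$)
$\frac{w - 2637}{-2180 + 1961} = \frac{- \frac{1542514}{3225} - 2637}{-2180 + 1961} = \frac{- \frac{1542514}{3225} - 2637}{-219} = \left(- \frac{1542514}{3225} - 2637\right) \left(- \frac{1}{219}\right) = \left(- \frac{10046839}{3225}\right) \left(- \frac{1}{219}\right) = \frac{10046839}{706275}$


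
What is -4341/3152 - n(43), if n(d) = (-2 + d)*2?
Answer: -262805/3152 ≈ -83.377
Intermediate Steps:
n(d) = -4 + 2*d
-4341/3152 - n(43) = -4341/3152 - (-4 + 2*43) = -4341*1/3152 - (-4 + 86) = -4341/3152 - 1*82 = -4341/3152 - 82 = -262805/3152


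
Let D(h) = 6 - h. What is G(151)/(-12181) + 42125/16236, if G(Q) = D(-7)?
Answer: 39454889/15213132 ≈ 2.5935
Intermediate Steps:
G(Q) = 13 (G(Q) = 6 - 1*(-7) = 6 + 7 = 13)
G(151)/(-12181) + 42125/16236 = 13/(-12181) + 42125/16236 = 13*(-1/12181) + 42125*(1/16236) = -1/937 + 42125/16236 = 39454889/15213132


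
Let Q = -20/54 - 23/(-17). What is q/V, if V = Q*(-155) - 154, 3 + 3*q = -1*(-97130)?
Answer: -14860431/140591 ≈ -105.70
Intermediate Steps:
Q = 451/459 (Q = -20*1/54 - 23*(-1/17) = -10/27 + 23/17 = 451/459 ≈ 0.98257)
q = 97127/3 (q = -1 + (-1*(-97130))/3 = -1 + (⅓)*97130 = -1 + 97130/3 = 97127/3 ≈ 32376.)
V = -140591/459 (V = (451/459)*(-155) - 154 = -69905/459 - 154 = -140591/459 ≈ -306.30)
q/V = 97127/(3*(-140591/459)) = (97127/3)*(-459/140591) = -14860431/140591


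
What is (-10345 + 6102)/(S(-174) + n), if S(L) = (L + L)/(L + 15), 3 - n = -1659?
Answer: -224879/88202 ≈ -2.5496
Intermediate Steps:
n = 1662 (n = 3 - 1*(-1659) = 3 + 1659 = 1662)
S(L) = 2*L/(15 + L) (S(L) = (2*L)/(15 + L) = 2*L/(15 + L))
(-10345 + 6102)/(S(-174) + n) = (-10345 + 6102)/(2*(-174)/(15 - 174) + 1662) = -4243/(2*(-174)/(-159) + 1662) = -4243/(2*(-174)*(-1/159) + 1662) = -4243/(116/53 + 1662) = -4243/88202/53 = -4243*53/88202 = -224879/88202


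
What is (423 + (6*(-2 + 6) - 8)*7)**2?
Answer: 286225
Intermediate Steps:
(423 + (6*(-2 + 6) - 8)*7)**2 = (423 + (6*4 - 8)*7)**2 = (423 + (24 - 8)*7)**2 = (423 + 16*7)**2 = (423 + 112)**2 = 535**2 = 286225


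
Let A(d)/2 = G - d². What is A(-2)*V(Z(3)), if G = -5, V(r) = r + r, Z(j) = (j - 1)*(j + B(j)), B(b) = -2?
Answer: -72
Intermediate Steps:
Z(j) = (-1 + j)*(-2 + j) (Z(j) = (j - 1)*(j - 2) = (-1 + j)*(-2 + j))
V(r) = 2*r
A(d) = -10 - 2*d² (A(d) = 2*(-5 - d²) = -10 - 2*d²)
A(-2)*V(Z(3)) = (-10 - 2*(-2)²)*(2*(2 + 3² - 3*3)) = (-10 - 2*4)*(2*(2 + 9 - 9)) = (-10 - 8)*(2*2) = -18*4 = -72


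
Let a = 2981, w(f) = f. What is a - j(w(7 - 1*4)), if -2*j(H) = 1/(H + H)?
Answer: 35773/12 ≈ 2981.1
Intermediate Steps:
j(H) = -1/(4*H) (j(H) = -1/(2*(H + H)) = -1/(2*H)/2 = -1/(4*H))
a - j(w(7 - 1*4)) = 2981 - (-1)/(4*(7 - 1*4)) = 2981 - (-1)/(4*(7 - 4)) = 2981 - (-1)/(4*3) = 2981 - 1*(-1/12) = 2981 + 1/12 = 35773/12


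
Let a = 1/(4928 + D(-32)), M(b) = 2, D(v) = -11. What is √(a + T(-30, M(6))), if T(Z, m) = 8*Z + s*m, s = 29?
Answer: I*√4400188881/4917 ≈ 13.491*I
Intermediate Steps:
T(Z, m) = 8*Z + 29*m
a = 1/4917 (a = 1/(4928 - 11) = 1/4917 ≈ 0.00020338)
√(a + T(-30, M(6))) = √(1/4917 + (8*(-30) + 29*2)) = √(1/4917 + (-240 + 58)) = √(1/4917 - 182) = √(-894893/4917) = I*√4400188881/4917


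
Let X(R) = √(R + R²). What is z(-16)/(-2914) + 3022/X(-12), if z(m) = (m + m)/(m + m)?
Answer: -1/2914 + 1511*√33/33 ≈ 263.03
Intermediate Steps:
z(m) = 1 (z(m) = (2*m)/((2*m)) = (2*m)*(1/(2*m)) = 1)
z(-16)/(-2914) + 3022/X(-12) = 1/(-2914) + 3022/(√(-12*(1 - 12))) = 1*(-1/2914) + 3022/(√(-12*(-11))) = -1/2914 + 3022/(√132) = -1/2914 + 3022/((2*√33)) = -1/2914 + 3022*(√33/66) = -1/2914 + 1511*√33/33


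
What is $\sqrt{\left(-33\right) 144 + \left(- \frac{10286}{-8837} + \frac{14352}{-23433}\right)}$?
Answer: $\frac{i \sqrt{22638571119733820682}}{69025807} \approx 68.931 i$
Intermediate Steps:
$\sqrt{\left(-33\right) 144 + \left(- \frac{10286}{-8837} + \frac{14352}{-23433}\right)} = \sqrt{-4752 + \left(\left(-10286\right) \left(- \frac{1}{8837}\right) + 14352 \left(- \frac{1}{23433}\right)\right)} = \sqrt{-4752 + \left(\frac{10286}{8837} - \frac{4784}{7811}\right)} = \sqrt{-4752 + \frac{38067738}{69025807}} = \sqrt{- \frac{327972567126}{69025807}} = \frac{i \sqrt{22638571119733820682}}{69025807}$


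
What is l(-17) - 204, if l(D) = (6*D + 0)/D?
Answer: -198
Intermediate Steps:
l(D) = 6 (l(D) = (6*D)/D = 6)
l(-17) - 204 = 6 - 204 = -198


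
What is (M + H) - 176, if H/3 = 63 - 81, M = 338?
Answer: 108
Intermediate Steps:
H = -54 (H = 3*(63 - 81) = 3*(-18) = -54)
(M + H) - 176 = (338 - 54) - 176 = 284 - 176 = 108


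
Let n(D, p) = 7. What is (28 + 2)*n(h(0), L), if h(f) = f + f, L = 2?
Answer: 210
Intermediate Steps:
h(f) = 2*f
(28 + 2)*n(h(0), L) = (28 + 2)*7 = 30*7 = 210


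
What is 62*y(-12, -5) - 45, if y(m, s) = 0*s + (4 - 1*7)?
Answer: -231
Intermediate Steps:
y(m, s) = -3 (y(m, s) = 0 + (4 - 7) = 0 - 3 = -3)
62*y(-12, -5) - 45 = 62*(-3) - 45 = -186 - 45 = -231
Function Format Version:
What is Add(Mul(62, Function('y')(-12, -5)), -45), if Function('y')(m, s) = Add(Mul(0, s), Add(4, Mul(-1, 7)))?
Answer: -231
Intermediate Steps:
Function('y')(m, s) = -3 (Function('y')(m, s) = Add(0, Add(4, -7)) = Add(0, -3) = -3)
Add(Mul(62, Function('y')(-12, -5)), -45) = Add(Mul(62, -3), -45) = Add(-186, -45) = -231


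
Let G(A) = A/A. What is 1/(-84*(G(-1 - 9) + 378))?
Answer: -1/31836 ≈ -3.1411e-5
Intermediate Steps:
G(A) = 1
1/(-84*(G(-1 - 9) + 378)) = 1/(-84*(1 + 378)) = 1/(-84*379) = 1/(-31836) = -1/31836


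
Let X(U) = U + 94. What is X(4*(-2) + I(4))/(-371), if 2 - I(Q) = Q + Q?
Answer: -80/371 ≈ -0.21563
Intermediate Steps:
I(Q) = 2 - 2*Q (I(Q) = 2 - (Q + Q) = 2 - 2*Q)
X(U) = 94 + U
X(4*(-2) + I(4))/(-371) = (94 + (4*(-2) + (2 - 2*4)))/(-371) = (94 + (-8 + (2 - 8)))*(-1/371) = (94 + (-8 - 6))*(-1/371) = (94 - 14)*(-1/371) = 80*(-1/371) = -80/371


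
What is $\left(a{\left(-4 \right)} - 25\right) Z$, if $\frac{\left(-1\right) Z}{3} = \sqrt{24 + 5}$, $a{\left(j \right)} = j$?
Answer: $87 \sqrt{29} \approx 468.51$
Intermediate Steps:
$Z = - 3 \sqrt{29}$ ($Z = - 3 \sqrt{24 + 5} = - 3 \sqrt{29} \approx -16.155$)
$\left(a{\left(-4 \right)} - 25\right) Z = \left(-4 - 25\right) \left(- 3 \sqrt{29}\right) = - 29 \left(- 3 \sqrt{29}\right) = 87 \sqrt{29}$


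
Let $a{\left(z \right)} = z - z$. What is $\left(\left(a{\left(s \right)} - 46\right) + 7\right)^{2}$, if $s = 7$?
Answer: $1521$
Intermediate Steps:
$a{\left(z \right)} = 0$
$\left(\left(a{\left(s \right)} - 46\right) + 7\right)^{2} = \left(\left(0 - 46\right) + 7\right)^{2} = \left(-46 + 7\right)^{2} = \left(-39\right)^{2} = 1521$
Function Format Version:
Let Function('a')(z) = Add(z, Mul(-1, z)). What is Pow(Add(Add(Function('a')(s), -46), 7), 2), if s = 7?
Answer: 1521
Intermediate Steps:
Function('a')(z) = 0
Pow(Add(Add(Function('a')(s), -46), 7), 2) = Pow(Add(Add(0, -46), 7), 2) = Pow(Add(-46, 7), 2) = Pow(-39, 2) = 1521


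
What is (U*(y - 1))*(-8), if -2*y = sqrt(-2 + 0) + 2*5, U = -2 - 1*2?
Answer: -192 - 16*I*sqrt(2) ≈ -192.0 - 22.627*I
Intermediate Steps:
U = -4 (U = -2 - 2 = -4)
y = -5 - I*sqrt(2)/2 (y = -(sqrt(-2 + 0) + 2*5)/2 = -(sqrt(-2) + 10)/2 = -(I*sqrt(2) + 10)/2 = -(10 + I*sqrt(2))/2 = -5 - I*sqrt(2)/2 ≈ -5.0 - 0.70711*I)
(U*(y - 1))*(-8) = -4*((-5 - I*sqrt(2)/2) - 1)*(-8) = -4*(-6 - I*sqrt(2)/2)*(-8) = (24 + 2*I*sqrt(2))*(-8) = -192 - 16*I*sqrt(2)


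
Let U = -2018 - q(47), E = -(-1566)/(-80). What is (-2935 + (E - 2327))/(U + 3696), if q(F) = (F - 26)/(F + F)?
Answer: -9929361/3154220 ≈ -3.1480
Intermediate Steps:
E = -783/40 (E = -(-1566)*(-1)/80 = -18*87/80 = -783/40 ≈ -19.575)
q(F) = (-26 + F)/(2*F) (q(F) = (-26 + F)/((2*F)) = (-26 + F)*(1/(2*F)) = (-26 + F)/(2*F))
U = -189713/94 (U = -2018 - (-26 + 47)/(2*47) = -2018 - 21/(2*47) = -2018 - 1*21/94 = -2018 - 21/94 = -189713/94 ≈ -2018.2)
(-2935 + (E - 2327))/(U + 3696) = (-2935 + (-783/40 - 2327))/(-189713/94 + 3696) = (-2935 - 93863/40)/(157711/94) = -211263/40*94/157711 = -9929361/3154220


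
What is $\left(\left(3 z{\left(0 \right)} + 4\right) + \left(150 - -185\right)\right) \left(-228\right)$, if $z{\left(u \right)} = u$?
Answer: $-77292$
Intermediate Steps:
$\left(\left(3 z{\left(0 \right)} + 4\right) + \left(150 - -185\right)\right) \left(-228\right) = \left(\left(3 \cdot 0 + 4\right) + \left(150 - -185\right)\right) \left(-228\right) = \left(\left(0 + 4\right) + \left(150 + 185\right)\right) \left(-228\right) = \left(4 + 335\right) \left(-228\right) = 339 \left(-228\right) = -77292$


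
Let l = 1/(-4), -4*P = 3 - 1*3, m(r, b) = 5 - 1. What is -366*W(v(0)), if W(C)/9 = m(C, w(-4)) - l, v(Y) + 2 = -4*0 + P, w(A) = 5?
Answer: -27999/2 ≈ -14000.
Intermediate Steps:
m(r, b) = 4
P = 0 (P = -(3 - 1*3)/4 = -(3 - 3)/4 = -1/4*0 = 0)
l = -1/4 ≈ -0.25000
v(Y) = -2 (v(Y) = -2 + (-4*0 + 0) = -2 + (0 + 0) = -2 + 0 = -2)
W(C) = 153/4 (W(C) = 9*(4 - 1*(-1/4)) = 9*(4 + 1/4) = 9*(17/4) = 153/4)
-366*W(v(0)) = -366*153/4 = -27999/2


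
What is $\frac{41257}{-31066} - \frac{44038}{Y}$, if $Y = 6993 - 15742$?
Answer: $\frac{1007127015}{271796434} \approx 3.7054$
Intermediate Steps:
$Y = -8749$
$\frac{41257}{-31066} - \frac{44038}{Y} = \frac{41257}{-31066} - \frac{44038}{-8749} = 41257 \left(- \frac{1}{31066}\right) - - \frac{44038}{8749} = - \frac{41257}{31066} + \frac{44038}{8749} = \frac{1007127015}{271796434}$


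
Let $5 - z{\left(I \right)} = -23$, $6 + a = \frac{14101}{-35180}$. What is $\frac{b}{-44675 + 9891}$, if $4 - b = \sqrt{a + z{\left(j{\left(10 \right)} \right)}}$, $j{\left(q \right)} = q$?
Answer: $- \frac{1}{8696} + \frac{\sqrt{6682959905}}{611850560} \approx 1.8615 \cdot 10^{-5}$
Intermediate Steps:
$a = - \frac{225181}{35180}$ ($a = -6 + \frac{14101}{-35180} = -6 + 14101 \left(- \frac{1}{35180}\right) = -6 - \frac{14101}{35180} = - \frac{225181}{35180} \approx -6.4008$)
$z{\left(I \right)} = 28$ ($z{\left(I \right)} = 5 - -23 = 5 + 23 = 28$)
$b = 4 - \frac{\sqrt{6682959905}}{17590}$ ($b = 4 - \sqrt{- \frac{225181}{35180} + 28} = 4 - \sqrt{\frac{759859}{35180}} = 4 - \frac{\sqrt{6682959905}}{17590} \approx -0.64749$)
$\frac{b}{-44675 + 9891} = \frac{4 - \frac{\sqrt{6682959905}}{17590}}{-44675 + 9891} = \frac{4 - \frac{\sqrt{6682959905}}{17590}}{-34784} = \left(4 - \frac{\sqrt{6682959905}}{17590}\right) \left(- \frac{1}{34784}\right) = - \frac{1}{8696} + \frac{\sqrt{6682959905}}{611850560}$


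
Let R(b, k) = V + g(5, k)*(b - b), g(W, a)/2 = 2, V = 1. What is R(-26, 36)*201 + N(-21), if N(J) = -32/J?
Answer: 4253/21 ≈ 202.52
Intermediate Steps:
g(W, a) = 4 (g(W, a) = 2*2 = 4)
R(b, k) = 1 (R(b, k) = 1 + 4*(b - b) = 1 + 4*0 = 1 + 0 = 1)
R(-26, 36)*201 + N(-21) = 1*201 - 32/(-21) = 201 - 32*(-1/21) = 201 + 32/21 = 4253/21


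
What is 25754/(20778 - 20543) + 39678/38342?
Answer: 498392099/4505185 ≈ 110.63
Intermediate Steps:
25754/(20778 - 20543) + 39678/38342 = 25754/235 + 39678*(1/38342) = 25754*(1/235) + 19839/19171 = 25754/235 + 19839/19171 = 498392099/4505185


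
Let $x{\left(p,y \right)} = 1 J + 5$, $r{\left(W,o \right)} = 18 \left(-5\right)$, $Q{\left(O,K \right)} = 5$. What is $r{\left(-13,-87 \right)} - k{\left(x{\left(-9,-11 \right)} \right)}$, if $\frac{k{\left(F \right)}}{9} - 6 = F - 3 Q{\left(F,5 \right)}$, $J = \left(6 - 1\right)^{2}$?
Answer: $-279$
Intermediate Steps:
$J = 25$ ($J = 5^{2} = 25$)
$r{\left(W,o \right)} = -90$
$x{\left(p,y \right)} = 30$ ($x{\left(p,y \right)} = 1 \cdot 25 + 5 = 25 + 5 = 30$)
$k{\left(F \right)} = -81 + 9 F$ ($k{\left(F \right)} = 54 + 9 \left(F - 15\right) = 54 + 9 \left(-15 + F\right) = 54 + \left(-135 + 9 F\right) = -81 + 9 F$)
$r{\left(-13,-87 \right)} - k{\left(x{\left(-9,-11 \right)} \right)} = -90 - \left(-81 + 9 \cdot 30\right) = -90 - \left(-81 + 270\right) = -90 - 189 = -279$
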